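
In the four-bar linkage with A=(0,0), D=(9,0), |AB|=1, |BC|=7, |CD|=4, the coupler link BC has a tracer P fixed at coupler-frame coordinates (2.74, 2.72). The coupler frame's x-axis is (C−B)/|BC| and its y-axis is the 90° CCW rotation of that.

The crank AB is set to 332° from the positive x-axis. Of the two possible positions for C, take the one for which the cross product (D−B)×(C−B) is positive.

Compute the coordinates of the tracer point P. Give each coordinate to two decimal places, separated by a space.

1.71 3.30

A=(0,0), D=(9.00,0)
B = A + 1.00·(cos332°, sin332°) = (0.8829, -0.4695)
|BD| = 8.1306
circle(B,7.00) ∩ circle(D,4.00): a=6.0947, h=3.4431
  candidates: C₊=(6.7686,3.3198) cross=27.995; C₋=(7.1663,-3.5549) cross=-27.995
  mode + wants cross > 0 → take C=(6.7686,3.3198) (cross=27.995)
ex = (C−B)/|BC| = (0.8408,0.5413); ey = (-0.5413,0.8408)
P = B + 2.74·ex + 2.72·ey = (1.7144,3.3008)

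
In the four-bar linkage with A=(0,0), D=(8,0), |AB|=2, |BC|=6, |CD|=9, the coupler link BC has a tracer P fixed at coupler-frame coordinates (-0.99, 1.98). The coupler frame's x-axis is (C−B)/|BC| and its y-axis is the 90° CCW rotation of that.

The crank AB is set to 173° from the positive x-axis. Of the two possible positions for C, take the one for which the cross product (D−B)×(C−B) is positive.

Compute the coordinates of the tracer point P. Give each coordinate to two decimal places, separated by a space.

-4.20 0.32

A=(0,0), D=(8.00,0)
B = A + 2.00·(cos173°, sin173°) = (-1.9851, 0.2437)
|BD| = 9.9881
circle(B,6.00) ∩ circle(D,9.00): a=2.7413, h=5.3371
  candidates: C₊=(0.8857,5.5124) cross=53.308; C₋=(0.6252,-5.1587) cross=-53.308
  mode + wants cross > 0 → take C=(0.8857,5.5124) (cross=53.308)
ex = (C−B)/|BC| = (0.4785,0.8781); ey = (-0.8781,0.4785)
P = B + -0.99·ex + 1.98·ey = (-4.1974,0.3218)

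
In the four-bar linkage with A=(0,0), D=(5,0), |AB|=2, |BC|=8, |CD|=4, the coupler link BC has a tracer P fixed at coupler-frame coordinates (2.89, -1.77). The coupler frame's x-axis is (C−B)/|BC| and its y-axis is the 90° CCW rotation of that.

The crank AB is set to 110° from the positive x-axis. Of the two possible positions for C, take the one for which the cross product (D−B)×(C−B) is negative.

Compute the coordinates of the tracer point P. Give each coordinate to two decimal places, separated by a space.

-0.02 -1.44

A=(0,0), D=(5.00,0)
B = A + 2.00·(cos110°, sin110°) = (-0.6840, 1.8794)
|BD| = 5.9867
circle(B,8.00) ∩ circle(D,4.00): a=7.0022, h=3.8689
  candidates: C₊=(7.1788,3.3545) cross=23.162; C₋=(4.7496,-3.9922) cross=-23.162
  mode - wants cross < 0 → take C=(4.7496,-3.9922) (cross=-23.162)
ex = (C−B)/|BC| = (0.6792,-0.7339); ey = (0.7339,0.6792)
P = B + 2.89·ex + -1.77·ey = (-0.0202,-1.4439)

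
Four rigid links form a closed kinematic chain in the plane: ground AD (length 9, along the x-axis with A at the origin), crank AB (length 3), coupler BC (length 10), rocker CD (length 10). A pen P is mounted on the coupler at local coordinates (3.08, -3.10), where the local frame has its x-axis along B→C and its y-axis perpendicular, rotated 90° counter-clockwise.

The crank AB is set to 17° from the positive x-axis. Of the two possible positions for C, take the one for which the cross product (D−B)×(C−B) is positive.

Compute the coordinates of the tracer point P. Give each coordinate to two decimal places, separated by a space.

7.01 2.27

A=(0,0), D=(9.00,0)
B = A + 3.00·(cos17°, sin17°) = (2.8689, 0.8771)
|BD| = 6.1935
circle(B,10.00) ∩ circle(D,10.00): a=3.0968, h=9.5084
  candidates: C₊=(7.2810,9.8511) cross=58.890; C₋=(4.5879,-8.9740) cross=-58.890
  mode + wants cross > 0 → take C=(7.2810,9.8511) (cross=58.890)
ex = (C−B)/|BC| = (0.4412,0.8974); ey = (-0.8974,0.4412)
P = B + 3.08·ex + -3.10·ey = (7.0098,2.2734)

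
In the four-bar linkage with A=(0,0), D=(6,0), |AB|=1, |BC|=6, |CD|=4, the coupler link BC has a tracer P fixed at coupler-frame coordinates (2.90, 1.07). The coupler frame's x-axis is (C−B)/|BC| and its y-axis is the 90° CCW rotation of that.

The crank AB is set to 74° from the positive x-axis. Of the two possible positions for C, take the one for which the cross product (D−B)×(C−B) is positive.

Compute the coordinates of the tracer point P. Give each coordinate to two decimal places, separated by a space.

2.25 3.34

A=(0,0), D=(6.00,0)
B = A + 1.00·(cos74°, sin74°) = (0.2756, 0.9613)
|BD| = 5.8045
circle(B,6.00) ∩ circle(D,4.00): a=4.6251, h=3.8222
  candidates: C₊=(5.4698,3.9647) cross=22.186; C₋=(4.2039,-3.5741) cross=-22.186
  mode + wants cross > 0 → take C=(5.4698,3.9647) (cross=22.186)
ex = (C−B)/|BC| = (0.8657,0.5006); ey = (-0.5006,0.8657)
P = B + 2.90·ex + 1.07·ey = (2.2505,3.3392)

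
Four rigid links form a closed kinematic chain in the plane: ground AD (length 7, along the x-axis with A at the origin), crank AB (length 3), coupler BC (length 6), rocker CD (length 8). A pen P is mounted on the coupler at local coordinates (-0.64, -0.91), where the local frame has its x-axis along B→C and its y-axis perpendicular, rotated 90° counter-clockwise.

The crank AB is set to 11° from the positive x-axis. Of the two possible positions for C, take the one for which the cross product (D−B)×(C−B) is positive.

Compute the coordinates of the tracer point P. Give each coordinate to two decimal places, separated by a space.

3.91 0.02

A=(0,0), D=(7.00,0)
B = A + 3.00·(cos11°, sin11°) = (2.9449, 0.5724)
|BD| = 4.0953
circle(B,6.00) ∩ circle(D,8.00): a=-1.3709, h=5.8413
  candidates: C₊=(2.4039,6.5480) cross=23.922; C₋=(0.7710,-5.0199) cross=-23.922
  mode + wants cross > 0 → take C=(2.4039,6.5480) (cross=23.922)
ex = (C−B)/|BC| = (-0.0902,0.9959); ey = (-0.9959,-0.0902)
P = B + -0.64·ex + -0.91·ey = (3.9089,0.0171)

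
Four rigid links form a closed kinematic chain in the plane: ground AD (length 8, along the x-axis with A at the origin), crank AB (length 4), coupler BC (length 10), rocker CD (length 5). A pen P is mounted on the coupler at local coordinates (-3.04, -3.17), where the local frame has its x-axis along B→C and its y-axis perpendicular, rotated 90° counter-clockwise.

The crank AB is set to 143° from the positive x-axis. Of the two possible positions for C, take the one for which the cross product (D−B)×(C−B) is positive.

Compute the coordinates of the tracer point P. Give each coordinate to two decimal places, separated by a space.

-5.40 -1.39

A=(0,0), D=(8.00,0)
B = A + 4.00·(cos143°, sin143°) = (-3.1945, 2.4073)
|BD| = 11.4504
circle(B,10.00) ∩ circle(D,5.00): a=9.0002, h=4.3585
  candidates: C₊=(6.5208,4.7762) cross=49.907; C₋=(4.6882,-3.7460) cross=-49.907
  mode + wants cross > 0 → take C=(6.5208,4.7762) (cross=49.907)
ex = (C−B)/|BC| = (0.9715,0.2369); ey = (-0.2369,0.9715)
P = B + -3.04·ex + -3.17·ey = (-5.3971,-1.3927)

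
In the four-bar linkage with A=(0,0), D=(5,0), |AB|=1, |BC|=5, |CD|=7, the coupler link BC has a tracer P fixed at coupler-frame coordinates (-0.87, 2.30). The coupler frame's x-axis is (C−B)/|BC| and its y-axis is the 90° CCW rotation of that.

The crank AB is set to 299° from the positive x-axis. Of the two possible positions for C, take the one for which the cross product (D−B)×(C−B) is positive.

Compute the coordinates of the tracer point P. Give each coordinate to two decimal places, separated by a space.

-1.52 -2.29

A=(0,0), D=(5.00,0)
B = A + 1.00·(cos299°, sin299°) = (0.4848, -0.8746)
|BD| = 4.5991
circle(B,5.00) ∩ circle(D,7.00): a=-0.3096, h=4.9904
  candidates: C₊=(-0.7682,3.9658) cross=22.951; C₋=(1.1299,-5.8328) cross=-22.951
  mode + wants cross > 0 → take C=(-0.7682,3.9658) (cross=22.951)
ex = (C−B)/|BC| = (-0.2506,0.9681); ey = (-0.9681,-0.2506)
P = B + -0.87·ex + 2.30·ey = (-1.5238,-2.2932)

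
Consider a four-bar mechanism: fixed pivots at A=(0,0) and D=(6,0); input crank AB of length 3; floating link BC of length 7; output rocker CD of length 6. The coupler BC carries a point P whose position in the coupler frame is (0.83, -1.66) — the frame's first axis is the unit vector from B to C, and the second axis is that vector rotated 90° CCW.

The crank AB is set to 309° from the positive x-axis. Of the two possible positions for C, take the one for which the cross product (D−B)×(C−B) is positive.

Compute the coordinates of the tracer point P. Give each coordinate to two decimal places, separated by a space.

3.59 -1.58

A=(0,0), D=(6.00,0)
B = A + 3.00·(cos309°, sin309°) = (1.8880, -2.3314)
|BD| = 4.7270
circle(B,7.00) ∩ circle(D,6.00): a=3.7386, h=5.9180
  candidates: C₊=(2.2213,4.6606) cross=27.974; C₋=(8.0590,-5.6356) cross=-27.974
  mode + wants cross > 0 → take C=(2.2213,4.6606) (cross=27.974)
ex = (C−B)/|BC| = (0.0476,0.9989); ey = (-0.9989,0.0476)
P = B + 0.83·ex + -1.66·ey = (3.5856,-1.5814)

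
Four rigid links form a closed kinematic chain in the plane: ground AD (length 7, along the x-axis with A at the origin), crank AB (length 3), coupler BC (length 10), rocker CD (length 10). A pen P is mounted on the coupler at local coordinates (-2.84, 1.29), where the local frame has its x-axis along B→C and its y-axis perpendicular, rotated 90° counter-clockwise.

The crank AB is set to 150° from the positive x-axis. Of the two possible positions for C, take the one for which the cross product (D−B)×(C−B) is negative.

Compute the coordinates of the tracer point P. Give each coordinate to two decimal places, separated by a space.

A=(0,0), D=(7.00,0)
B = A + 3.00·(cos150°, sin150°) = (-2.5981, 1.5000)
|BD| = 9.7146
circle(B,10.00) ∩ circle(D,10.00): a=4.8573, h=8.7411
  candidates: C₊=(3.5506,9.3863) cross=84.916; C₋=(0.8513,-7.8863) cross=-84.916
  mode - wants cross < 0 → take C=(0.8513,-7.8863) (cross=-84.916)
ex = (C−B)/|BC| = (0.3449,-0.9386); ey = (0.9386,0.3449)
P = B + -2.84·ex + 1.29·ey = (-2.3669,4.6107)

-2.37 4.61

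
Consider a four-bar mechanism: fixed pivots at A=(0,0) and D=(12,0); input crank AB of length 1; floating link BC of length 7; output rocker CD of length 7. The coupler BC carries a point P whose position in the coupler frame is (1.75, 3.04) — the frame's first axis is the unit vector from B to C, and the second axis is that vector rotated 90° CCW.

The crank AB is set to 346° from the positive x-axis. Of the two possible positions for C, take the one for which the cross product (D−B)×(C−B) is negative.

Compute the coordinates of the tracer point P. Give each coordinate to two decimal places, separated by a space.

A=(0,0), D=(12.00,0)
B = A + 1.00·(cos346°, sin346°) = (0.9703, -0.2419)
|BD| = 11.0324
circle(B,7.00) ∩ circle(D,7.00): a=5.5162, h=4.3095
  candidates: C₊=(6.3906,4.1875) cross=47.544; C₋=(6.5796,-4.4294) cross=-47.544
  mode - wants cross < 0 → take C=(6.5796,-4.4294) (cross=-47.544)
ex = (C−B)/|BC| = (0.8013,-0.5982); ey = (0.5982,0.8013)
P = B + 1.75·ex + 3.04·ey = (4.1912,1.1473)

4.19 1.15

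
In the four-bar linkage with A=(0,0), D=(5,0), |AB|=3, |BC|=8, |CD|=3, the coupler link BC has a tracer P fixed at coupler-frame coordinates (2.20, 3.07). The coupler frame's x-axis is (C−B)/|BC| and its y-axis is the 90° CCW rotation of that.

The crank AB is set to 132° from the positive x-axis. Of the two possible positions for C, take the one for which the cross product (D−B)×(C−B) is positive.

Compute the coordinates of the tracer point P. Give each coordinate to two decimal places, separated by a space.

A=(0,0), D=(5.00,0)
B = A + 3.00·(cos132°, sin132°) = (-2.0074, 2.2294)
|BD| = 7.3535
circle(B,8.00) ∩ circle(D,3.00): a=7.4165, h=2.9993
  candidates: C₊=(5.9693,2.8391) cross=22.056; C₋=(4.1507,-2.8773) cross=-22.056
  mode + wants cross > 0 → take C=(5.9693,2.8391) (cross=22.056)
ex = (C−B)/|BC| = (0.9971,0.0762); ey = (-0.0762,0.9971)
P = B + 2.20·ex + 3.07·ey = (-0.0477,5.4582)

-0.05 5.46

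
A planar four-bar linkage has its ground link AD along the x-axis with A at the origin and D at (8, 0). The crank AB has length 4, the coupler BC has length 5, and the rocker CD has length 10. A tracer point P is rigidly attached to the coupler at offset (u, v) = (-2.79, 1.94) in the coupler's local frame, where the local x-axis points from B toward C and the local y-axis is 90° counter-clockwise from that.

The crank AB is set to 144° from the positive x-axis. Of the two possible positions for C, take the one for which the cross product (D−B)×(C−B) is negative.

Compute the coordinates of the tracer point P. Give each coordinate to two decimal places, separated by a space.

-2.24 5.60

A=(0,0), D=(8.00,0)
B = A + 4.00·(cos144°, sin144°) = (-3.2361, 2.3511)
|BD| = 11.4794
circle(B,5.00) ∩ circle(D,10.00): a=2.4730, h=4.3456
  candidates: C₊=(0.0745,6.0981) cross=49.885; C₋=(-1.7055,-2.4088) cross=-49.885
  mode - wants cross < 0 → take C=(-1.7055,-2.4088) (cross=-49.885)
ex = (C−B)/|BC| = (0.3061,-0.9520); ey = (0.9520,0.3061)
P = B + -2.79·ex + 1.94·ey = (-2.2432,5.6011)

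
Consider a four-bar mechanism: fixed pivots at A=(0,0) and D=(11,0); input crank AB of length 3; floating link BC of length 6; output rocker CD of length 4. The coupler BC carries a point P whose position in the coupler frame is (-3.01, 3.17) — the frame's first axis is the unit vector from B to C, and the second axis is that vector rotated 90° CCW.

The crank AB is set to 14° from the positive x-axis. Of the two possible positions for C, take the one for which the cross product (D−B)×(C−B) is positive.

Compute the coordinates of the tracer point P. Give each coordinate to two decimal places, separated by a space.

-1.10 2.47

A=(0,0), D=(11.00,0)
B = A + 3.00·(cos14°, sin14°) = (2.9109, 0.7258)
|BD| = 8.1216
circle(B,6.00) ∩ circle(D,4.00): a=5.2921, h=2.8273
  candidates: C₊=(8.4345,3.0689) cross=22.962; C₋=(7.9291,-2.5632) cross=-22.962
  mode + wants cross > 0 → take C=(8.4345,3.0689) (cross=22.962)
ex = (C−B)/|BC| = (0.9206,0.3905); ey = (-0.3905,0.9206)
P = B + -3.01·ex + 3.17·ey = (-1.0980,2.4686)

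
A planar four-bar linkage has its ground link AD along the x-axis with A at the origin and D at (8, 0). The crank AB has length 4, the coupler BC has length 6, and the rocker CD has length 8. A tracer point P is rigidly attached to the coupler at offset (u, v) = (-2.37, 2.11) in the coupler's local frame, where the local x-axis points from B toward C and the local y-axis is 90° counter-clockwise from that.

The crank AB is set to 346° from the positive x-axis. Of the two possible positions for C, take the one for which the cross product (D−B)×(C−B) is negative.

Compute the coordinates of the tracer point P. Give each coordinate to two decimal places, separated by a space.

A=(0,0), D=(8.00,0)
B = A + 4.00·(cos346°, sin346°) = (3.8812, -0.9677)
|BD| = 4.2310
circle(B,6.00) ∩ circle(D,8.00): a=-1.1935, h=5.8801
  candidates: C₊=(1.3745,4.4836) cross=24.879; C₋=(4.0642,-6.9649) cross=-24.879
  mode - wants cross < 0 → take C=(4.0642,-6.9649) (cross=-24.879)
ex = (C−B)/|BC| = (0.0305,-0.9995); ey = (0.9995,0.0305)
P = B + -2.37·ex + 2.11·ey = (5.9179,1.4656)

5.92 1.47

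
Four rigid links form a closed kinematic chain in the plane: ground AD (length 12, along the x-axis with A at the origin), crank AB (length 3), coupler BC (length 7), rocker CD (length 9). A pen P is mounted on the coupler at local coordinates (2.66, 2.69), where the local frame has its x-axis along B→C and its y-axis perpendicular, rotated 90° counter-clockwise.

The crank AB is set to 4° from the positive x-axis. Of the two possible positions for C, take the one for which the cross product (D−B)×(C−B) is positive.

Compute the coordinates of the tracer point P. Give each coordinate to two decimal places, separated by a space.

A=(0,0), D=(12.00,0)
B = A + 3.00·(cos4°, sin4°) = (2.9927, 0.2093)
|BD| = 9.0097
circle(B,7.00) ∩ circle(D,9.00): a=2.7290, h=6.4461
  candidates: C₊=(5.8707,6.5903) cross=58.078; C₋=(5.5712,-6.2985) cross=-58.078
  mode + wants cross > 0 → take C=(5.8707,6.5903) (cross=58.078)
ex = (C−B)/|BC| = (0.4111,0.9116); ey = (-0.9116,0.4111)
P = B + 2.66·ex + 2.69·ey = (1.6342,3.7400)

1.63 3.74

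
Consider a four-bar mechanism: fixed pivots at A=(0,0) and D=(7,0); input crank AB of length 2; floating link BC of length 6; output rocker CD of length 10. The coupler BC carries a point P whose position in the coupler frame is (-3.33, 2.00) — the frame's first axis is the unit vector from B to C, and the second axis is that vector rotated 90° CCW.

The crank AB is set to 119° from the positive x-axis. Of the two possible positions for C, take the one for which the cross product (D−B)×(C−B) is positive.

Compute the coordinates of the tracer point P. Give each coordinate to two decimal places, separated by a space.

A=(0,0), D=(7.00,0)
B = A + 2.00·(cos119°, sin119°) = (-0.9696, 1.7492)
|BD| = 8.1593
circle(B,6.00) ∩ circle(D,10.00): a=0.1578, h=5.9979
  candidates: C₊=(0.4704,7.5739) cross=48.939; C₋=(-2.1014,-4.1431) cross=-48.939
  mode + wants cross > 0 → take C=(0.4704,7.5739) (cross=48.939)
ex = (C−B)/|BC| = (0.2400,0.9708); ey = (-0.9708,0.2400)
P = B + -3.33·ex + 2.00·ey = (-3.7104,-1.0034)

-3.71 -1.00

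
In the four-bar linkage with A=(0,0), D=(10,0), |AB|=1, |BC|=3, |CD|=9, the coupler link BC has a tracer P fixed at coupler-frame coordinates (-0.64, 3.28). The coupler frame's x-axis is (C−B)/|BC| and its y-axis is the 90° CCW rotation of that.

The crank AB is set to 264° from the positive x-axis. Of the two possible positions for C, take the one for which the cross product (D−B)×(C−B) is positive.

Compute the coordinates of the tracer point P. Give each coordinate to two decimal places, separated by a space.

A=(0,0), D=(10.00,0)
B = A + 1.00·(cos264°, sin264°) = (-0.1045, -0.9945)
|BD| = 10.1534
circle(B,3.00) ∩ circle(D,9.00): a=1.5310, h=2.5799
  candidates: C₊=(1.1665,1.7229) cross=26.195; C₋=(1.6719,-3.4121) cross=-26.195
  mode + wants cross > 0 → take C=(1.1665,1.7229) (cross=26.195)
ex = (C−B)/|BC| = (0.4237,0.9058); ey = (-0.9058,0.4237)
P = B + -0.64·ex + 3.28·ey = (-3.3468,-0.1846)

-3.35 -0.18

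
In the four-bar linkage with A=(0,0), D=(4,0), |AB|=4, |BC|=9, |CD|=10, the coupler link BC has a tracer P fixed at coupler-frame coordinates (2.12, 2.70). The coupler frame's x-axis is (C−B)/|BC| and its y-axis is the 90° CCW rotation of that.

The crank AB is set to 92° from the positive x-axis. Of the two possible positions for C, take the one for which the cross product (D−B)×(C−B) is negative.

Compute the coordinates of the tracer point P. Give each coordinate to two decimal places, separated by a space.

A=(0,0), D=(4.00,0)
B = A + 4.00·(cos92°, sin92°) = (-0.1396, 3.9976)
|BD| = 5.7547
circle(B,9.00) ∩ circle(D,10.00): a=1.2265, h=8.9160
  candidates: C₊=(6.9363,9.5592) cross=51.309; C₋=(-5.4509,-3.2681) cross=-51.309
  mode - wants cross < 0 → take C=(-5.4509,-3.2681) (cross=-51.309)
ex = (C−B)/|BC| = (-0.5901,-0.8073); ey = (0.8073,-0.5901)
P = B + 2.12·ex + 2.70·ey = (0.7890,0.6927)

0.79 0.69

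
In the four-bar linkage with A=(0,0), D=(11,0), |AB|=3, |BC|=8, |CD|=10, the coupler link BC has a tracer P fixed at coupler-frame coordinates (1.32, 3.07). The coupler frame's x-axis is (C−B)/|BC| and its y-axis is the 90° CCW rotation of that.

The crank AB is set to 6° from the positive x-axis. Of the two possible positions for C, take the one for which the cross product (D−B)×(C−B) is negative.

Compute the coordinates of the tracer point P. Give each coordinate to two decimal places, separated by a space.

6.24 -0.42

A=(0,0), D=(11.00,0)
B = A + 3.00·(cos6°, sin6°) = (2.9836, 0.3136)
|BD| = 8.0226
circle(B,8.00) ∩ circle(D,10.00): a=1.7676, h=7.8023
  candidates: C₊=(5.0548,8.0408) cross=62.594; C₋=(4.4449,-7.5518) cross=-62.594
  mode - wants cross < 0 → take C=(4.4449,-7.5518) (cross=-62.594)
ex = (C−B)/|BC| = (0.1827,-0.9832); ey = (0.9832,0.1827)
P = B + 1.32·ex + 3.07·ey = (6.2430,-0.4234)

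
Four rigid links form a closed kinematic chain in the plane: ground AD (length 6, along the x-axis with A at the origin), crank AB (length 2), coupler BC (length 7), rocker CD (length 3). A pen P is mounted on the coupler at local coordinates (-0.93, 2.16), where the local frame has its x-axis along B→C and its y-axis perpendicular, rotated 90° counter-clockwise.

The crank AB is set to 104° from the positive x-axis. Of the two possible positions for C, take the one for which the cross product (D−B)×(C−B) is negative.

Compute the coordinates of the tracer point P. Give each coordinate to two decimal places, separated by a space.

A=(0,0), D=(6.00,0)
B = A + 2.00·(cos104°, sin104°) = (-0.4838, 1.9406)
|BD| = 6.7680
circle(B,7.00) ∩ circle(D,3.00): a=6.3391, h=2.9692
  candidates: C₊=(6.4404,2.9675) cross=20.095; C₋=(4.7377,-2.7215) cross=-20.095
  mode - wants cross < 0 → take C=(4.7377,-2.7215) (cross=-20.095)
ex = (C−B)/|BC| = (0.7459,-0.6660); ey = (0.6660,0.7459)
P = B + -0.93·ex + 2.16·ey = (0.2610,4.1712)

0.26 4.17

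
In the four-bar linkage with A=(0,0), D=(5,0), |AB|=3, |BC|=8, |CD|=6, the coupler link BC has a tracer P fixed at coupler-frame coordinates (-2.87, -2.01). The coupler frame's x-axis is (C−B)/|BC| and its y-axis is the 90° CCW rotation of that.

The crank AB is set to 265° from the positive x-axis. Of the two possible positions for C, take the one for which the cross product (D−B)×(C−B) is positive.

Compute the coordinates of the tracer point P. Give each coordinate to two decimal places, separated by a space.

1.09 -6.22

A=(0,0), D=(5.00,0)
B = A + 3.00·(cos265°, sin265°) = (-0.2615, -2.9886)
|BD| = 6.0510
circle(B,8.00) ∩ circle(D,6.00): a=5.3392, h=5.9576
  candidates: C₊=(1.4386,4.8287) cross=36.050; C₋=(7.3235,-5.5318) cross=-36.050
  mode + wants cross > 0 → take C=(1.4386,4.8287) (cross=36.050)
ex = (C−B)/|BC| = (0.2125,0.9772); ey = (-0.9772,0.2125)
P = B + -2.87·ex + -2.01·ey = (1.0927,-6.2202)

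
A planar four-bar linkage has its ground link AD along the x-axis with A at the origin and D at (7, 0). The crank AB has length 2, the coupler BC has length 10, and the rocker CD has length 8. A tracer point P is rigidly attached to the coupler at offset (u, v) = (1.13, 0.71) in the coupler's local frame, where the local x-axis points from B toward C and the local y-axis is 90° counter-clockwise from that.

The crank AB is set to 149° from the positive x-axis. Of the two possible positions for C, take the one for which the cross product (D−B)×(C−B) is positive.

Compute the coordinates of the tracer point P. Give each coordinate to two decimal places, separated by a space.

-1.38 2.32

A=(0,0), D=(7.00,0)
B = A + 2.00·(cos149°, sin149°) = (-1.7143, 1.0301)
|BD| = 8.7750
circle(B,10.00) ∩ circle(D,8.00): a=6.4388, h=7.6513
  candidates: C₊=(5.5781,7.8726) cross=67.140; C₋=(3.7818,-7.3241) cross=-67.140
  mode + wants cross > 0 → take C=(5.5781,7.8726) (cross=67.140)
ex = (C−B)/|BC| = (0.7292,0.6843); ey = (-0.6843,0.7292)
P = B + 1.13·ex + 0.71·ey = (-1.3761,2.3210)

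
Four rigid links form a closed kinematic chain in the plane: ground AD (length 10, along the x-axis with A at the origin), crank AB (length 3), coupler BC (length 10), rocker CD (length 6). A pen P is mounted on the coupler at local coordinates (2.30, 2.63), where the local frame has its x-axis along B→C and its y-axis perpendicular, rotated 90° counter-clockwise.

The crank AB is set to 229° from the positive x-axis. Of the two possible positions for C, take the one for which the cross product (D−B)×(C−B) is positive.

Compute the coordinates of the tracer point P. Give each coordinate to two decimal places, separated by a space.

-1.90 1.23

A=(0,0), D=(10.00,0)
B = A + 3.00·(cos229°, sin229°) = (-1.9682, -2.2641)
|BD| = 12.1805
circle(B,10.00) ∩ circle(D,6.00): a=8.7174, h=4.8997
  candidates: C₊=(5.6865,4.1706) cross=59.681; C₋=(7.5081,-5.4580) cross=-59.681
  mode + wants cross > 0 → take C=(5.6865,4.1706) (cross=59.681)
ex = (C−B)/|BC| = (0.7655,0.6435); ey = (-0.6435,0.7655)
P = B + 2.30·ex + 2.63·ey = (-1.8999,1.2290)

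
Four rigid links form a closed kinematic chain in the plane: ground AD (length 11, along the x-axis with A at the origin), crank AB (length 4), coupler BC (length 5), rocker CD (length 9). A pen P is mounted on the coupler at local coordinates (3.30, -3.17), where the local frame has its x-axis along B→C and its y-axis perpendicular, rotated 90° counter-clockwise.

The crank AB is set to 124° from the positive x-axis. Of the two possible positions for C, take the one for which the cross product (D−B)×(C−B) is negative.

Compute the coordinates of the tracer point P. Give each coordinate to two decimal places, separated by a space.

-1.08 -1.11

A=(0,0), D=(11.00,0)
B = A + 4.00·(cos124°, sin124°) = (-2.2368, 3.3162)
|BD| = 13.6458
circle(B,5.00) ∩ circle(D,9.00): a=4.7710, h=1.4958
  candidates: C₊=(2.7547,3.6077) cross=20.412; C₋=(2.0277,0.7058) cross=-20.412
  mode - wants cross < 0 → take C=(2.0277,0.7058) (cross=-20.412)
ex = (C−B)/|BC| = (0.8529,-0.5221); ey = (0.5221,0.8529)
P = B + 3.30·ex + -3.17·ey = (-1.0772,-1.1104)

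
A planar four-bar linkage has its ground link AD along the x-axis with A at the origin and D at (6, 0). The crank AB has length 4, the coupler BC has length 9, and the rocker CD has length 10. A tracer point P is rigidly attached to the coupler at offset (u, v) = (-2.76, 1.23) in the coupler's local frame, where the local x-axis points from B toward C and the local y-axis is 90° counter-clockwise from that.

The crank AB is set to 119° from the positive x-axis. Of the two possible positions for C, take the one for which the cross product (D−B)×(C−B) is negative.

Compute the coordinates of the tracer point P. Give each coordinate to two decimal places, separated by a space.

A=(0,0), D=(6.00,0)
B = A + 4.00·(cos119°, sin119°) = (-1.9392, 3.4985)
|BD| = 8.6759
circle(B,9.00) ∩ circle(D,10.00): a=3.2429, h=8.3954
  candidates: C₊=(4.4138,9.8734) cross=72.838; C₋=(-2.3570,-5.4918) cross=-72.838
  mode - wants cross < 0 → take C=(-2.3570,-5.4918) (cross=-72.838)
ex = (C−B)/|BC| = (-0.0464,-0.9989); ey = (0.9989,-0.0464)
P = B + -2.76·ex + 1.23·ey = (-0.5824,6.1984)

-0.58 6.20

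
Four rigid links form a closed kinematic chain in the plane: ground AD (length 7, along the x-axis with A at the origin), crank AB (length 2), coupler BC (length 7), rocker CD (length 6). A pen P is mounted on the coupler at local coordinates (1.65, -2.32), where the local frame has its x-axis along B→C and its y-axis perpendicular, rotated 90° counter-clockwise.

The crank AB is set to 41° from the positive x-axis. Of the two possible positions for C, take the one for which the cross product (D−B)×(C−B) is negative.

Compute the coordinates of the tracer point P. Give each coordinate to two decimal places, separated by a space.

-0.06 -1.06

A=(0,0), D=(7.00,0)
B = A + 2.00·(cos41°, sin41°) = (1.5094, 1.3121)
|BD| = 5.6452
circle(B,7.00) ∩ circle(D,6.00): a=3.9740, h=5.7626
  candidates: C₊=(6.7140,5.9932) cross=32.531; C₋=(4.0352,-5.2163) cross=-32.531
  mode - wants cross < 0 → take C=(4.0352,-5.2163) (cross=-32.531)
ex = (C−B)/|BC| = (0.3608,-0.9326); ey = (0.9326,0.3608)
P = B + 1.65·ex + -2.32·ey = (-0.0589,-1.0638)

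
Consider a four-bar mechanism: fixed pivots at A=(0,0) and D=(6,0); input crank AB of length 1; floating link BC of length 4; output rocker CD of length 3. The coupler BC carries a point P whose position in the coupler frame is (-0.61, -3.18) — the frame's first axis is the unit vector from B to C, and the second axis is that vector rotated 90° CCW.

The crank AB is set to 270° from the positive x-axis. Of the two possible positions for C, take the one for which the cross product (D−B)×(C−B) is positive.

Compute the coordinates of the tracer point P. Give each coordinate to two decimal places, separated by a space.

A=(0,0), D=(6.00,0)
B = A + 1.00·(cos270°, sin270°) = (-0.0000, -1.0000)
|BD| = 6.0828
circle(B,4.00) ∩ circle(D,3.00): a=3.6168, h=1.7085
  candidates: C₊=(3.2867,1.2798) cross=10.392; C₋=(3.8484,-2.0906) cross=-10.392
  mode + wants cross > 0 → take C=(3.2867,1.2798) (cross=10.392)
ex = (C−B)/|BC| = (0.8217,0.5700); ey = (-0.5700,0.8217)
P = B + -0.61·ex + -3.18·ey = (1.3112,-3.9606)

1.31 -3.96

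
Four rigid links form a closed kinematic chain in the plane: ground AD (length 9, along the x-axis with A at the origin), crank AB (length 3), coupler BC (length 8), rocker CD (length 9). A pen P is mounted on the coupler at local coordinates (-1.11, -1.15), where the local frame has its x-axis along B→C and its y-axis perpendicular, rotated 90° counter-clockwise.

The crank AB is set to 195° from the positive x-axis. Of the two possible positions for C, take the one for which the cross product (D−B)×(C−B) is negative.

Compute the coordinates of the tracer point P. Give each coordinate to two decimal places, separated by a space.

-4.50 -0.80

A=(0,0), D=(9.00,0)
B = A + 3.00·(cos195°, sin195°) = (-2.8978, -0.7765)
|BD| = 11.9231
circle(B,8.00) ∩ circle(D,9.00): a=5.2486, h=6.0375
  candidates: C₊=(1.9465,5.5901) cross=71.986; C₋=(2.7329,-6.4594) cross=-71.986
  mode - wants cross < 0 → take C=(2.7329,-6.4594) (cross=-71.986)
ex = (C−B)/|BC| = (0.7038,-0.7104); ey = (0.7104,0.7038)
P = B + -1.11·ex + -1.15·ey = (-4.4960,-0.7974)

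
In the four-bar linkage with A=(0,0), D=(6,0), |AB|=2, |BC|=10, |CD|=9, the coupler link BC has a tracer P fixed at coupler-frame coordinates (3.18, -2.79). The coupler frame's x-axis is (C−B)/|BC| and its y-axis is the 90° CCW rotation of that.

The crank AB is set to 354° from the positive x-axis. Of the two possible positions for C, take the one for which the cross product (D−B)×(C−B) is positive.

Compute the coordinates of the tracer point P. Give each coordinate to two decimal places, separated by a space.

A=(0,0), D=(6.00,0)
B = A + 2.00·(cos354°, sin354°) = (1.9890, -0.2091)
|BD| = 4.0164
circle(B,10.00) ∩ circle(D,9.00): a=4.3735, h=8.9929
  candidates: C₊=(5.8885,8.9993) cross=36.119; C₋=(6.8247,-8.9621) cross=-36.119
  mode + wants cross > 0 → take C=(5.8885,8.9993) (cross=36.119)
ex = (C−B)/|BC| = (0.3899,0.9208); ey = (-0.9208,0.3899)
P = B + 3.18·ex + -2.79·ey = (5.7982,1.6312)

5.80 1.63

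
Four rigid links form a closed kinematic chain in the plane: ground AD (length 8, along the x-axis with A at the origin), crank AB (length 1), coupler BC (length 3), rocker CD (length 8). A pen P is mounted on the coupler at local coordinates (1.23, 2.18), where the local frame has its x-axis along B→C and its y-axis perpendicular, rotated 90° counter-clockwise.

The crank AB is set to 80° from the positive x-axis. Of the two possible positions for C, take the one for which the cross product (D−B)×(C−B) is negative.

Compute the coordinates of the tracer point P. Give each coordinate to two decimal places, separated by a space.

2.39 -0.18

A=(0,0), D=(8.00,0)
B = A + 1.00·(cos80°, sin80°) = (0.1736, 0.9848)
|BD| = 7.8881
circle(B,3.00) ∩ circle(D,8.00): a=0.4578, h=2.9649
  candidates: C₊=(0.9980,3.8693) cross=23.387; C₋=(0.2577,-2.0140) cross=-23.387
  mode - wants cross < 0 → take C=(0.2577,-2.0140) (cross=-23.387)
ex = (C−B)/|BC| = (0.0280,-0.9996); ey = (0.9996,0.0280)
P = B + 1.23·ex + 2.18·ey = (2.3872,-0.1837)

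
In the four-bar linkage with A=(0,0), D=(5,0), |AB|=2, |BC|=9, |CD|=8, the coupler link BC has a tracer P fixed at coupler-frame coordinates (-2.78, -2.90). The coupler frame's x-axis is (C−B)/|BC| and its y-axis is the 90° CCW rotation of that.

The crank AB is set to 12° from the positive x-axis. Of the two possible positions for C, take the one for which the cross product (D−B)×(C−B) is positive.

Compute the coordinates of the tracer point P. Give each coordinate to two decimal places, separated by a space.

A=(0,0), D=(5.00,0)
B = A + 2.00·(cos12°, sin12°) = (1.9563, 0.4158)
|BD| = 3.0720
circle(B,9.00) ∩ circle(D,8.00): a=4.3029, h=7.9047
  candidates: C₊=(7.2896,7.6654) cross=24.283; C₋=(5.1496,-7.9986) cross=-24.283
  mode + wants cross > 0 → take C=(7.2896,7.6654) (cross=24.283)
ex = (C−B)/|BC| = (0.5926,0.8055); ey = (-0.8055,0.5926)
P = B + -2.78·ex + -2.90·ey = (2.6449,-3.5420)

2.64 -3.54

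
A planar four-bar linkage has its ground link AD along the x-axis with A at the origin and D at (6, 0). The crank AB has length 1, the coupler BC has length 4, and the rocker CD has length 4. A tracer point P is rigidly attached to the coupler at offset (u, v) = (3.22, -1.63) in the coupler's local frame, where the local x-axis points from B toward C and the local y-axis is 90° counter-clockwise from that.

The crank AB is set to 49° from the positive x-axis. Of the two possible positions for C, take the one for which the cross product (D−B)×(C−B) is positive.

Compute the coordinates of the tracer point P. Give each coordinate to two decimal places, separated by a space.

4.18 1.55

A=(0,0), D=(6.00,0)
B = A + 1.00·(cos49°, sin49°) = (0.6561, 0.7547)
|BD| = 5.3970
circle(B,4.00) ∩ circle(D,4.00): a=2.6985, h=2.9527
  candidates: C₊=(3.7409,3.3010) cross=15.935; C₋=(2.9151,-2.5463) cross=-15.935
  mode + wants cross > 0 → take C=(3.7409,3.3010) (cross=15.935)
ex = (C−B)/|BC| = (0.7712,0.6366); ey = (-0.6366,0.7712)
P = B + 3.22·ex + -1.63·ey = (4.1770,1.5474)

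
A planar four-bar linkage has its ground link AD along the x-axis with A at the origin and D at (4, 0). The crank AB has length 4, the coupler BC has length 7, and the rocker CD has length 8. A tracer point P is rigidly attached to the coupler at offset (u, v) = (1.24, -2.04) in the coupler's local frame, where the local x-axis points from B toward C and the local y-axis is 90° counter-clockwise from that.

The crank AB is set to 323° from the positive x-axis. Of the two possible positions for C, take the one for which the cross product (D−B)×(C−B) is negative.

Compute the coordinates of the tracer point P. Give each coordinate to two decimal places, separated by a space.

3.15 -4.79

A=(0,0), D=(4.00,0)
B = A + 4.00·(cos323°, sin323°) = (3.1945, -2.4073)
|BD| = 2.5384
circle(B,7.00) ∩ circle(D,8.00): a=-1.6854, h=6.7941
  candidates: C₊=(-3.7832,-1.8497) cross=17.246; C₋=(9.1028,-6.1613) cross=-17.246
  mode - wants cross < 0 → take C=(9.1028,-6.1613) (cross=-17.246)
ex = (C−B)/|BC| = (0.8440,-0.5363); ey = (0.5363,0.8440)
P = B + 1.24·ex + -2.04·ey = (3.1471,-4.7941)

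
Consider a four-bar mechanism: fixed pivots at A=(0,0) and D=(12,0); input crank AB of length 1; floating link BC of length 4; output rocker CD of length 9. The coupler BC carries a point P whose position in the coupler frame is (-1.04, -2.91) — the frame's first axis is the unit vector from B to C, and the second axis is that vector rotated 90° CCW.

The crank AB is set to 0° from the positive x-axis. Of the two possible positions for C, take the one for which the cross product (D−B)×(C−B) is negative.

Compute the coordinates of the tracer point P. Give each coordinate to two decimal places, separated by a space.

A=(0,0), D=(12.00,0)
B = A + 1.00·(cos0°, sin0°) = (1.0000, 0.0000)
|BD| = 11.0000
circle(B,4.00) ∩ circle(D,9.00): a=2.5455, h=3.0856
  candidates: C₊=(3.5455,3.0856) cross=33.941; C₋=(3.5455,-3.0856) cross=-33.941
  mode - wants cross < 0 → take C=(3.5455,-3.0856) (cross=-33.941)
ex = (C−B)/|BC| = (0.6364,-0.7714); ey = (0.7714,0.6364)
P = B + -1.04·ex + -2.91·ey = (-1.9066,-1.0496)

-1.91 -1.05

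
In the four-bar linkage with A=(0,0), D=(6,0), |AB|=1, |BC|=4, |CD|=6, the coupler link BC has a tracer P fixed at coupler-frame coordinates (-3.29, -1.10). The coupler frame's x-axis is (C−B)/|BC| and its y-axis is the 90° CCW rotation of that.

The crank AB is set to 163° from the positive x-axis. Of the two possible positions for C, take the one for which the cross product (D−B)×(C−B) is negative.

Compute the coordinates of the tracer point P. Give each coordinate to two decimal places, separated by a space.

A=(0,0), D=(6.00,0)
B = A + 1.00·(cos163°, sin163°) = (-0.9563, 0.2924)
|BD| = 6.9624
circle(B,4.00) ∩ circle(D,6.00): a=2.0449, h=3.4378
  candidates: C₊=(1.2312,3.6412) cross=23.935; C₋=(0.9425,-3.2282) cross=-23.935
  mode - wants cross < 0 → take C=(0.9425,-3.2282) (cross=-23.935)
ex = (C−B)/|BC| = (0.4747,-0.8802); ey = (0.8802,0.4747)
P = B + -3.29·ex + -1.10·ey = (-3.4862,2.6659)

-3.49 2.67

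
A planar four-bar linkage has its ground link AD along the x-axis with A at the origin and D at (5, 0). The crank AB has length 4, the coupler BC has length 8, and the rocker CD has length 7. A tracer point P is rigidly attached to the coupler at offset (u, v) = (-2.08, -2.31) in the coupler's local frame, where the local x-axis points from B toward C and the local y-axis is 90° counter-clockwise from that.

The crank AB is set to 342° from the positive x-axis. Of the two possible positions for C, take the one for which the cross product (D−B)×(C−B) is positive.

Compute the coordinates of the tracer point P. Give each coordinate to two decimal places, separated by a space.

A=(0,0), D=(5.00,0)
B = A + 4.00·(cos342°, sin342°) = (3.8042, -1.2361)
|BD| = 1.7198
circle(B,8.00) ∩ circle(D,7.00): a=5.2209, h=6.0616
  candidates: C₊=(3.0777,6.7309) cross=10.425; C₋=(11.7909,-1.6983) cross=-10.425
  mode + wants cross > 0 → take C=(3.0777,6.7309) (cross=10.425)
ex = (C−B)/|BC| = (-0.0908,0.9959); ey = (-0.9959,-0.0908)
P = B + -2.08·ex + -2.31·ey = (6.2936,-3.0977)

6.29 -3.10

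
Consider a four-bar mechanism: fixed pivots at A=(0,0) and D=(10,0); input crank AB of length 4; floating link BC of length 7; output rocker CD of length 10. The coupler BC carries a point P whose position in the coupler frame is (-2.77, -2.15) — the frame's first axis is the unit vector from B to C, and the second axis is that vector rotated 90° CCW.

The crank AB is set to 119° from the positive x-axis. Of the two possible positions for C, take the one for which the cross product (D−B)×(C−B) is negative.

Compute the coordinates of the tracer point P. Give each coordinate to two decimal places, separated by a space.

A=(0,0), D=(10.00,0)
B = A + 4.00·(cos119°, sin119°) = (-1.9392, 3.4985)
|BD| = 12.4413
circle(B,7.00) ∩ circle(D,10.00): a=4.1710, h=5.6216
  candidates: C₊=(3.6443,7.7204) cross=69.940; C₋=(0.4826,-3.0692) cross=-69.940
  mode - wants cross < 0 → take C=(0.4826,-3.0692) (cross=-69.940)
ex = (C−B)/|BC| = (0.3460,-0.9382); ey = (0.9382,0.3460)
P = B + -2.77·ex + -2.15·ey = (-4.9148,5.3535)

-4.91 5.35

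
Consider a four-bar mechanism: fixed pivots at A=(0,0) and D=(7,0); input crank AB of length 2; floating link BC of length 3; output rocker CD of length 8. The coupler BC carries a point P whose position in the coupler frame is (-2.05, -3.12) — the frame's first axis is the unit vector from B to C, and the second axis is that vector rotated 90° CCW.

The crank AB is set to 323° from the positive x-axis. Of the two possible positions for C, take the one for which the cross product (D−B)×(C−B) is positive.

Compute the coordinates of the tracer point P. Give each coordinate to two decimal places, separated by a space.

A=(0,0), D=(7.00,0)
B = A + 2.00·(cos323°, sin323°) = (1.5973, -1.2036)
|BD| = 5.5352
circle(B,3.00) ∩ circle(D,8.00): a=-2.2006, h=2.0389
  candidates: C₊=(-0.9941,0.3080) cross=11.286; C₋=(-0.1073,-3.6723) cross=-11.286
  mode + wants cross > 0 → take C=(-0.9941,0.3080) (cross=11.286)
ex = (C−B)/|BC| = (-0.8638,0.5039); ey = (-0.5039,-0.8638)
P = B + -2.05·ex + -3.12·ey = (4.9401,0.4584)

4.94 0.46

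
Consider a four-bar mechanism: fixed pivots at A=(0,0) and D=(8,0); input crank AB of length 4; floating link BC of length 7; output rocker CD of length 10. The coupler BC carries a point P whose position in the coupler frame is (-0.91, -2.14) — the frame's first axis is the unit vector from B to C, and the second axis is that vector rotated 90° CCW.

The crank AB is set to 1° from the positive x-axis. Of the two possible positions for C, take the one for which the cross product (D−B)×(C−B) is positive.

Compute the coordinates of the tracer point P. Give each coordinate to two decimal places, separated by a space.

A=(0,0), D=(8.00,0)
B = A + 4.00·(cos1°, sin1°) = (3.9994, 0.0698)
|BD| = 4.0012
circle(B,7.00) ∩ circle(D,10.00): a=-4.3724, h=5.4664
  candidates: C₊=(-0.2770,5.6117) cross=21.872; C₋=(-0.4678,-5.3195) cross=-21.872
  mode + wants cross > 0 → take C=(-0.2770,5.6117) (cross=21.872)
ex = (C−B)/|BC| = (-0.6109,0.7917); ey = (-0.7917,-0.6109)
P = B + -0.91·ex + -2.14·ey = (6.2496,0.6567)

6.25 0.66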